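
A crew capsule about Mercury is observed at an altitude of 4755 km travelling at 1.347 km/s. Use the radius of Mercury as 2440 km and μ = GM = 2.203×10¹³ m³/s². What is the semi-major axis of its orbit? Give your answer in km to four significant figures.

r = 2440 + 4755 = 7195.0 km = 7.195×10⁶ m.
Vis-viva rearranged: 1/a = 2/r − v²/μ = 2.780×10⁻⁷ − 8.236×10⁻⁸ = 1.956×10⁻⁷ m⁻¹.
a = 5.112×10⁶ m = 5112.2 km.

a ≈ 5112 km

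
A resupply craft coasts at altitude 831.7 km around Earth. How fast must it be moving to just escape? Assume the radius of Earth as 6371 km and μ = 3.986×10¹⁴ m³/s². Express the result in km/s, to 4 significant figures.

v_esc ≈ 10.52 km/s

r = 6371 + 831.7 = 7202.7 km = 7.2027×10⁶ m.
Escape speed v_esc = √(2μ/r) = √(2 × 3.986×10¹⁴ / 7.203×10⁶) = √(1.107×10⁸) = 10520 m/s.
= 10.52 km/s.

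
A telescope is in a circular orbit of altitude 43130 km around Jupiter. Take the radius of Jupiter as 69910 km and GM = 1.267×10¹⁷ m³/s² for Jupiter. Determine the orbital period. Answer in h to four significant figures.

T ≈ 5.893 h

r = 69910 + 43130 = 113040 km = 1.1304×10⁸ m.
Kepler's third law: T = 2π√(r³/μ) = 2π√((1.130×10⁸)³ / 1.267×10¹⁷).
r³/μ = 1.140×10⁷ s², so T = 2π × 3.376×10³ = 2.121×10⁴ s.
Converting: 2.121×10⁴ s ÷ 3600 = 5.893 h.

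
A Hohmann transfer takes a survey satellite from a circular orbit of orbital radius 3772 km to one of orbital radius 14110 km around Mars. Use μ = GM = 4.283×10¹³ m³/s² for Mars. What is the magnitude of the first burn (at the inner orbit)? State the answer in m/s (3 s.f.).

Δv ≈ 863 m/s

r₁ = 3772 km = 3.772×10⁶ m.
r₂ = 14110 km = 1.411×10⁷ m.
Transfer ellipse a_t = (r₁ + r₂)/2 = 8.941×10⁶ m.
At r₁: circular v_c1 = √(μ/r₁) = 3370 m/s; transfer-periapsis v_p = √[μ(2/r₁ − 1/a_t)] = 4233 m/s.
Δv₁ = v_p − v_c1 = 863.4 m/s.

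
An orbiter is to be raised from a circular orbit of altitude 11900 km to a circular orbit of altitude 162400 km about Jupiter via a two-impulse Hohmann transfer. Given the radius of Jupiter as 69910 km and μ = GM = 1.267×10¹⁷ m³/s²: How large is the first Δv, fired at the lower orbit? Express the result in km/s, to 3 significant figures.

Δv ≈ 8.51 km/s

r₁ = 69910 + 11900 = 81810 km = 8.1810×10⁷ m.
r₂ = 69910 + 162400 = 232310 km = 2.3231×10⁸ m.
Transfer ellipse a_t = (r₁ + r₂)/2 = 1.571×10⁸ m.
At r₁: circular v_c1 = √(μ/r₁) = 39350 m/s; transfer-perijove v_p = √[μ(2/r₁ − 1/a_t)] = 47860 m/s.
Δv₁ = v_p − v_c1 = 8508 m/s.
= 8.508 km/s.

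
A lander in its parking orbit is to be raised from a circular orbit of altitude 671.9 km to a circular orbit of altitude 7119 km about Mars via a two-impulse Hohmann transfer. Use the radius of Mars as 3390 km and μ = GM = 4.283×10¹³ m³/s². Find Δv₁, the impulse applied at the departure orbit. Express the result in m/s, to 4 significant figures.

Δv ≈ 652.8 m/s

r₁ = 3390 + 671.9 = 4061.9 km = 4.0619×10⁶ m.
r₂ = 3390 + 7119 = 10509 km = 1.0509×10⁷ m.
Transfer ellipse a_t = (r₁ + r₂)/2 = 7.285×10⁶ m.
At r₁: circular v_c1 = √(μ/r₁) = 3247 m/s; transfer-periapsis v_p = √[μ(2/r₁ − 1/a_t)] = 3900 m/s.
Δv₁ = v_p − v_c1 = 652.8 m/s.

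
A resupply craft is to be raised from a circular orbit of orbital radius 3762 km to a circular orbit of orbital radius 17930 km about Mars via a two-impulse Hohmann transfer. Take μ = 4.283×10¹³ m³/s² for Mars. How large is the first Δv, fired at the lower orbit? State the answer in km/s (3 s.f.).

r₁ = 3762 km = 3.762×10⁶ m.
r₂ = 17930 km = 1.793×10⁷ m.
Transfer ellipse a_t = (r₁ + r₂)/2 = 1.085×10⁷ m.
At r₁: circular v_c1 = √(μ/r₁) = 3374 m/s; transfer-periapsis v_p = √[μ(2/r₁ − 1/a_t)] = 4338 m/s.
Δv₁ = v_p − v_c1 = 964.2 m/s.
= 0.9642 km/s.

Δv ≈ 0.964 km/s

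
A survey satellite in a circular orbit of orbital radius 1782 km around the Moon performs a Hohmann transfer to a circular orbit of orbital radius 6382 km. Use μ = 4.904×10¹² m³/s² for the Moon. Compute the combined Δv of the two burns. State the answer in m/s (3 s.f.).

r₁ = 1782 km = 1.782×10⁶ m.
r₂ = 6382 km = 6.382×10⁶ m.
Transfer ellipse a_t = (r₁ + r₂)/2 = 4.082×10⁶ m.
At r₁: circular v_c1 = √(μ/r₁) = 1659 m/s; transfer-perilune v_p = √[μ(2/r₁ − 1/a_t)] = 2074 m/s.
Δv₁ = v_p − v_c1 = 415.4 m/s.
At r₂: circular v_c2 = √(μ/r₂) = 876.6 m/s; transfer-apolune v_a = √[μ(2/r₂ − 1/a_t)] = 579.2 m/s.
Δv₂ = v_c2 − v_a = 297.4 m/s.
Total Δv = Δv₁ + Δv₂ = 712.8 m/s.

Δv_total ≈ 713 m/s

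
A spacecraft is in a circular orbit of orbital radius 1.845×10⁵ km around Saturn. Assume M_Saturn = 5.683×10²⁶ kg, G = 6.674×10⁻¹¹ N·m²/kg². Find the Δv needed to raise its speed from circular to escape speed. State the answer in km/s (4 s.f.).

μ = GM = 6.674×10⁻¹¹ × 5.683×10²⁶ = 3.793×10¹⁶ m³/s².
r = 1.845×10⁵ km = 1.845×10⁸ m.
Circular speed v_c = √(μ/r) = 14340 m/s.
Escape speed v_esc = √(2μ/r) = √2 × v_c = 20280 m/s.
Δv = v_esc − v_c = 5939 m/s = 5.939 km/s.

Δv ≈ 5.939 km/s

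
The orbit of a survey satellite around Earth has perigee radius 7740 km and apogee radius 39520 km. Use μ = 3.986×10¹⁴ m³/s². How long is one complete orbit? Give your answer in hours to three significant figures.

Semi-major axis a = (r_p + r_a)/2 = (7740.0 + 39520)/2 = 23630 km = 2.363×10⁷ m.
By Kepler's third law T = 2π√(a³/μ) = 2π × 5.753×10³ = 3.615×10⁴ s.
= 10.04 hours.

T ≈ 10.0 hours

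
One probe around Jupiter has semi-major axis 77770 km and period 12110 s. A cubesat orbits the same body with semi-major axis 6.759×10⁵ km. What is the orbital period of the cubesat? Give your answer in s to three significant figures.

Kepler's third law: T² ∝ a³, so T₂ = T₁ (a₂/a₁)^(3/2).
a₂/a₁ = 8.691, (a₂/a₁)^(3/2) = 25.62.
T₂ = 12110 × 25.62 = 3.103×10⁵ s.

T₂ ≈ 3.10×10⁵ s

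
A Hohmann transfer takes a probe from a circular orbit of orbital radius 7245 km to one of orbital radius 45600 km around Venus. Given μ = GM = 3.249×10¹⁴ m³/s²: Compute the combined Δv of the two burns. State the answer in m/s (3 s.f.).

r₁ = 7245 km = 7.245×10⁶ m.
r₂ = 45600 km = 4.560×10⁷ m.
Transfer ellipse a_t = (r₁ + r₂)/2 = 2.642×10⁷ m.
At r₁: circular v_c1 = √(μ/r₁) = 6697 m/s; transfer-periapsis v_p = √[μ(2/r₁ − 1/a_t)] = 8797 m/s.
Δv₁ = v_p − v_c1 = 2101 m/s.
At r₂: circular v_c2 = √(μ/r₂) = 2669 m/s; transfer-apoapsis v_a = √[μ(2/r₂ − 1/a_t)] = 1398 m/s.
Δv₂ = v_c2 − v_a = 1272 m/s.
Total Δv = Δv₁ + Δv₂ = 3372 m/s.

Δv_total ≈ 3370 m/s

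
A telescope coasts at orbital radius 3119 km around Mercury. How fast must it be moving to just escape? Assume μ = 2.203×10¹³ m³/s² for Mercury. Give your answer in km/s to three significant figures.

v_esc ≈ 3.76 km/s

r = 3119 km = 3.119×10⁶ m.
Escape speed v_esc = √(2μ/r) = √(2 × 2.203×10¹³ / 3.119×10⁶) = √(1.413×10⁷) = 3759 m/s.
= 3.759 km/s.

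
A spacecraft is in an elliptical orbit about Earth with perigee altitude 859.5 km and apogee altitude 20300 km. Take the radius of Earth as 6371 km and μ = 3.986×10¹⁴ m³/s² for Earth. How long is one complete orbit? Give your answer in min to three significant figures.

T ≈ 366 min

r_p = 6371 + 859.5 = 7230.5 km = 7.2305×10⁶ m.
r_a = 6371 + 20300 = 26671 km = 2.6671×10⁷ m.
Semi-major axis a = (r_p + r_a)/2 = (7230.5 + 26671)/2 = 16951 km = 1.695×10⁷ m.
By Kepler's third law T = 2π√(a³/μ) = 2π × 3.496×10³ = 2.196×10⁴ s.
= 366.1 min.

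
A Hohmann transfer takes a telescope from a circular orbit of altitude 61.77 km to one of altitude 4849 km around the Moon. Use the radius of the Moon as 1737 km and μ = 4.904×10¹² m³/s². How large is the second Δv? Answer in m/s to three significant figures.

r₁ = 1737 + 61.77 = 1798.8 km = 1.7988×10⁶ m.
r₂ = 1737 + 4849 = 6586.0 km = 6.5860×10⁶ m.
Transfer ellipse a_t = (r₁ + r₂)/2 = 4.192×10⁶ m.
At r₁: circular v_c1 = √(μ/r₁) = 1651 m/s; transfer-perilune v_p = √[μ(2/r₁ − 1/a_t)] = 2070 m/s.
At r₂: circular v_c2 = √(μ/r₂) = 862.9 m/s; transfer-apolune v_a = √[μ(2/r₂ − 1/a_t)] = 565.2 m/s.
Δv₂ = v_c2 − v_a = 297.7 m/s.

Δv ≈ 298 m/s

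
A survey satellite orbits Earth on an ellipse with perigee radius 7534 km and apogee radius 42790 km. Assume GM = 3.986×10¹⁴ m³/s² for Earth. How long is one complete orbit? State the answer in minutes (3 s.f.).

T ≈ 662 minutes

Semi-major axis a = (r_p + r_a)/2 = (7534.0 + 42790)/2 = 25162 km = 2.516×10⁷ m.
By Kepler's third law T = 2π√(a³/μ) = 2π × 6.322×10³ = 3.972×10⁴ s.
= 662.0 minutes.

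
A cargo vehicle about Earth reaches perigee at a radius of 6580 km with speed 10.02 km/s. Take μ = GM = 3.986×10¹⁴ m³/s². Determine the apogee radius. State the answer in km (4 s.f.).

r_p = 6.580×10⁶ m.
Specific energy ε = v²/2 − μ/r = -1.038×10⁷ J/kg, so a = −μ/(2ε) = 1.921×10⁷ m.
The apsides satisfy r_p + r_a = 2a, so the apogee radius is 2a − r_p = 3.183×10⁷ m = 31831 km.

apogee radius ≈ 31830 km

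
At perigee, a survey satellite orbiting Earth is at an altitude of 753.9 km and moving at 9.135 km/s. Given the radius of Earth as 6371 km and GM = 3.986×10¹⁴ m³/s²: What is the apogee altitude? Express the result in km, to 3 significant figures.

r_p = 6371 + 753.9 = 7124.9 km = 7.125×10⁶ m.
Specific energy ε = v²/2 − μ/r = -1.422×10⁷ J/kg, so a = −μ/(2ε) = 1.401×10⁷ m.
The apsides satisfy r_p + r_a = 2a, so the apogee radius is 2a − r_p = 2.090×10⁷ m = 20905 km.
Apogee altitude = 20905 − 6371 = 14534 km.

apogee altitude ≈ 14500 km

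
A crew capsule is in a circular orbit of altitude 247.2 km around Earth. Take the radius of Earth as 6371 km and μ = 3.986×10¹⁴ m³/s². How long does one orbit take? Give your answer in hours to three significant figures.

T ≈ 1.49 hours

r = 6371 + 247.2 = 6618.2 km = 6.6182×10⁶ m.
Kepler's third law: T = 2π√(r³/μ) = 2π√((6.618×10⁶)³ / 3.986×10¹⁴).
r³/μ = 7.272×10⁵ s², so T = 2π × 8.528×10² = 5.358×10³ s.
Converting: 5.358×10³ s ÷ 3600 = 1.488 hours.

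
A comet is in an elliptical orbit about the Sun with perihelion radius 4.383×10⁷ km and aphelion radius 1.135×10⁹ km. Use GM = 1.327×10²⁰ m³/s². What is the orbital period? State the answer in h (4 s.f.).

Semi-major axis a = (r_p + r_a)/2 = (4.3830×10⁷ + 1.1350×10⁹)/2 = 5.8942×10⁸ km = 5.894×10¹¹ m.
By Kepler's third law T = 2π√(a³/μ) = 2π × 3.928×10⁷ = 2.468×10⁸ s.
= 68560 h.

T ≈ 68560 h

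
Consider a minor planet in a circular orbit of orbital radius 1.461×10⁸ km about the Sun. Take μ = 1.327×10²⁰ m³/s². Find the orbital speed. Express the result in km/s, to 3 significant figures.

v ≈ 30.1 km/s

r = 1.461×10⁸ km = 1.461×10¹¹ m.
For a circular orbit v = √(μ/r) = √(1.327×10²⁰ / 1.461×10¹¹) = √(9.083×10⁸) = 30140 m/s.
That is 30.14 km/s.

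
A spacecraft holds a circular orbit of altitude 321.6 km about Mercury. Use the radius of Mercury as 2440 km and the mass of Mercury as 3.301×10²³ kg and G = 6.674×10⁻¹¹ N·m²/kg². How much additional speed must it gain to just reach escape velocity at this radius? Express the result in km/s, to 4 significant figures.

Δv ≈ 1.170 km/s

μ = GM = 6.674×10⁻¹¹ × 3.301×10²³ = 2.203×10¹³ m³/s².
r = 2440 + 321.6 = 2761.6 km = 2.7616×10⁶ m.
Circular speed v_c = √(μ/r) = 2824 m/s.
Escape speed v_esc = √(2μ/r) = √2 × v_c = 3994 m/s.
Δv = v_esc − v_c = 1170 m/s = 1.170 km/s.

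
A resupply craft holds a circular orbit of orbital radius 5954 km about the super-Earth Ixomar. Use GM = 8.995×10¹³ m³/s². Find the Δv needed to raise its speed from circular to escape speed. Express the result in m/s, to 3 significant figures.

Δv ≈ 1610 m/s

r = 5954 km = 5.954×10⁶ m.
Circular speed v_c = √(μ/r) = 3887 m/s.
Escape speed v_esc = √(2μ/r) = √2 × v_c = 5497 m/s.
Δv = v_esc − v_c = 1610 m/s.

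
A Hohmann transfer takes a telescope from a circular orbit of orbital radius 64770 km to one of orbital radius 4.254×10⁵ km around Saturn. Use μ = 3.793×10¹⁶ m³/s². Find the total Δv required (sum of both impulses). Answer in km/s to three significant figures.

Δv_total ≈ 12.3 km/s

r₁ = 64770 km = 6.477×10⁷ m.
r₂ = 4.254×10⁵ km = 4.254×10⁸ m.
Transfer ellipse a_t = (r₁ + r₂)/2 = 2.451×10⁸ m.
At r₁: circular v_c1 = √(μ/r₁) = 24200 m/s; transfer-perikrone v_p = √[μ(2/r₁ − 1/a_t)] = 31880 m/s.
Δv₁ = v_p − v_c1 = 7683 m/s.
At r₂: circular v_c2 = √(μ/r₂) = 9443 m/s; transfer-apokrone v_a = √[μ(2/r₂ − 1/a_t)] = 4854 m/s.
Δv₂ = v_c2 − v_a = 4588 m/s.
Total Δv = Δv₁ + Δv₂ = 12270 m/s = 12.27 km/s.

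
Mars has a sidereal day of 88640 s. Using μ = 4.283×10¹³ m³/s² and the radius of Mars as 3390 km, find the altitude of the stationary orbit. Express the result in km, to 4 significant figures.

A synchronous orbit has period T, so by Kepler's third law a = (μT²/4π²)^(1/3).
μT²/4π² = 4.283×10¹³ × (8.864×10⁴)² / 39.48 = 8.524×10²¹ m³.
a = 2.043×10⁷ m = 20428 km.
Altitude h = a − R = 20428 − 3390 = 17038 km.

h_sync ≈ 17040 km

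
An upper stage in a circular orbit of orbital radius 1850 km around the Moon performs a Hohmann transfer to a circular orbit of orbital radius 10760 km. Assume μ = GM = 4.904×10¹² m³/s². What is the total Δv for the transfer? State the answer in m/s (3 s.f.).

Δv_total ≈ 808 m/s

r₁ = 1850 km = 1.850×10⁶ m.
r₂ = 10760 km = 1.076×10⁷ m.
Transfer ellipse a_t = (r₁ + r₂)/2 = 6.305×10⁶ m.
At r₁: circular v_c1 = √(μ/r₁) = 1628 m/s; transfer-perilune v_p = √[μ(2/r₁ − 1/a_t)] = 2127 m/s.
Δv₁ = v_p − v_c1 = 498.8 m/s.
At r₂: circular v_c2 = √(μ/r₂) = 675.1 m/s; transfer-apolune v_a = √[μ(2/r₂ − 1/a_t)] = 365.7 m/s.
Δv₂ = v_c2 − v_a = 309.4 m/s.
Total Δv = Δv₁ + Δv₂ = 808.2 m/s.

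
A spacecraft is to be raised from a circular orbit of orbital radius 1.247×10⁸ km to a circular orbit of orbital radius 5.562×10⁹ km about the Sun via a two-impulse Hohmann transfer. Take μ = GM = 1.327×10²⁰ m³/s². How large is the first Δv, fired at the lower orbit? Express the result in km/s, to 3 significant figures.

Δv ≈ 13.0 km/s

r₁ = 1.247×10⁸ km = 1.247×10¹¹ m.
r₂ = 5.562×10⁹ km = 5.562×10¹² m.
Transfer ellipse a_t = (r₁ + r₂)/2 = 2.843×10¹² m.
At r₁: circular v_c1 = √(μ/r₁) = 32620 m/s; transfer-perihelion v_p = √[μ(2/r₁ − 1/a_t)] = 45620 m/s.
Δv₁ = v_p − v_c1 = 13000 m/s.
= 13.00 km/s.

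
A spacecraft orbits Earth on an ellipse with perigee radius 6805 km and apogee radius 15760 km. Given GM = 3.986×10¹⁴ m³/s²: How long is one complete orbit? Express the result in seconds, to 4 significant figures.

T ≈ 11930 seconds

Semi-major axis a = (r_p + r_a)/2 = (6805.0 + 15760)/2 = 11282 km = 1.128×10⁷ m.
By Kepler's third law T = 2π√(a³/μ) = 2π × 1.898×10³ = 1.193×10⁴ s.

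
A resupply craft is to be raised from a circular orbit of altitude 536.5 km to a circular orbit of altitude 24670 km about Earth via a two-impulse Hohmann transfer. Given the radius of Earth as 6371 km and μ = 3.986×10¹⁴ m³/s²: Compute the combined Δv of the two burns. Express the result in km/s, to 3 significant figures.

r₁ = 6371 + 536.5 = 6907.5 km = 6.9075×10⁶ m.
r₂ = 6371 + 24670 = 31041 km = 3.1041×10⁷ m.
Transfer ellipse a_t = (r₁ + r₂)/2 = 1.897×10⁷ m.
At r₁: circular v_c1 = √(μ/r₁) = 7596 m/s; transfer-perigee v_p = √[μ(2/r₁ − 1/a_t)] = 9716 m/s.
Δv₁ = v_p − v_c1 = 2120 m/s.
At r₂: circular v_c2 = √(μ/r₂) = 3583 m/s; transfer-apogee v_a = √[μ(2/r₂ − 1/a_t)] = 2162 m/s.
Δv₂ = v_c2 − v_a = 1421 m/s.
Total Δv = Δv₁ + Δv₂ = 3541 m/s = 3.541 km/s.

Δv_total ≈ 3.54 km/s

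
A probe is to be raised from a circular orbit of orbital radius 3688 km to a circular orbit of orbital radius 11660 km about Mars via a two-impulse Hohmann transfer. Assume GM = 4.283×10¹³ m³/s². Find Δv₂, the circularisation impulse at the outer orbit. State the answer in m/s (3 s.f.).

Δv ≈ 588 m/s

r₁ = 3688 km = 3.688×10⁶ m.
r₂ = 11660 km = 1.166×10⁷ m.
Transfer ellipse a_t = (r₁ + r₂)/2 = 7.674×10⁶ m.
At r₁: circular v_c1 = √(μ/r₁) = 3408 m/s; transfer-periapsis v_p = √[μ(2/r₁ − 1/a_t)] = 4201 m/s.
At r₂: circular v_c2 = √(μ/r₂) = 1917 m/s; transfer-apoapsis v_a = √[μ(2/r₂ − 1/a_t)] = 1329 m/s.
Δv₂ = v_c2 − v_a = 587.9 m/s.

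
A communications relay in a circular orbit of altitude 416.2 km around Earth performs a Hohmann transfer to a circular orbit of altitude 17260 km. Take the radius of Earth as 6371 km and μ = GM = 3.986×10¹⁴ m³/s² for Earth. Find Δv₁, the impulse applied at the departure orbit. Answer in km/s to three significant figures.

r₁ = 6371 + 416.2 = 6787.2 km = 6.7872×10⁶ m.
r₂ = 6371 + 17260 = 23631 km = 2.3631×10⁷ m.
Transfer ellipse a_t = (r₁ + r₂)/2 = 1.521×10⁷ m.
At r₁: circular v_c1 = √(μ/r₁) = 7663 m/s; transfer-perigee v_p = √[μ(2/r₁ − 1/a_t)] = 9552 m/s.
Δv₁ = v_p − v_c1 = 1889 m/s.
= 1.889 km/s.

Δv ≈ 1.89 km/s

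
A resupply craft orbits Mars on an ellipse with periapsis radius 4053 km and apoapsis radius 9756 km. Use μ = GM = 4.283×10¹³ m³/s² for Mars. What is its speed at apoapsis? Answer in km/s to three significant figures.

Semi-major axis a = (r_p + r_a)/2 = 6904.5 km = 6.904×10⁶ m.
Vis-viva: v² = μ(2/r − 1/a) = 4.283×10¹³ × (2.050×10⁻⁷ − 1.448×10⁻⁷) = 2.577×10⁶ m²/s².
v = 1605 m/s = 1.605 km/s.

v ≈ 1.61 km/s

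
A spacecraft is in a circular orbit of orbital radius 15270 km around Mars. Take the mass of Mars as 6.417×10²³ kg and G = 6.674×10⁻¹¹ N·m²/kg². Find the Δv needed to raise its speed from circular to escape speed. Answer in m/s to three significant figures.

Δv ≈ 694 m/s

μ = GM = 6.674×10⁻¹¹ × 6.417×10²³ = 4.283×10¹³ m³/s².
r = 15270 km = 1.527×10⁷ m.
Circular speed v_c = √(μ/r) = 1675 m/s.
Escape speed v_esc = √(2μ/r) = √2 × v_c = 2368 m/s.
Δv = v_esc − v_c = 693.7 m/s.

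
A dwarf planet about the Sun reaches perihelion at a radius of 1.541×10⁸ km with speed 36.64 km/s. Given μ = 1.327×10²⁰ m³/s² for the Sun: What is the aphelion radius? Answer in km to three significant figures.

aphelion radius ≈ 5.45×10⁸ km

r_p = 1.541×10¹¹ m.
Specific energy ε = v²/2 − μ/r = -1.899×10⁸ J/kg, so a = −μ/(2ε) = 3.494×10¹¹ m.
The apsides satisfy r_p + r_a = 2a, so the aphelion radius is 2a − r_p = 5.447×10¹¹ m = 5.4475×10⁸ km.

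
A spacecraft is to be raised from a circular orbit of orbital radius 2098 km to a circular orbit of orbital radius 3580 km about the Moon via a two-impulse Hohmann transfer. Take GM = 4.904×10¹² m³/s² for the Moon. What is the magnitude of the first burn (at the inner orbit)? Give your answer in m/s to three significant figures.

Δv ≈ 188 m/s

r₁ = 2098 km = 2.098×10⁶ m.
r₂ = 3580 km = 3.580×10⁶ m.
Transfer ellipse a_t = (r₁ + r₂)/2 = 2.839×10⁶ m.
At r₁: circular v_c1 = √(μ/r₁) = 1529 m/s; transfer-perilune v_p = √[μ(2/r₁ − 1/a_t)] = 1717 m/s.
Δv₁ = v_p − v_c1 = 188.0 m/s.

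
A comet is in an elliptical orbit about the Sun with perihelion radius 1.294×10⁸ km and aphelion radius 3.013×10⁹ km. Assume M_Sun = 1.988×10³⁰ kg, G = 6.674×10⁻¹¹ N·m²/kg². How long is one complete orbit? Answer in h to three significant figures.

μ = GM = 6.674×10⁻¹¹ × 1.988×10³⁰ = 1.327×10²⁰ m³/s².
Semi-major axis a = (r_p + r_a)/2 = (1.2940×10⁸ + 3.0130×10⁹)/2 = 1.5712×10⁹ km = 1.571×10¹² m.
By Kepler's third law T = 2π√(a³/μ) = 2π × 1.710×10⁸ = 1.074×10⁹ s.
= 2.984×10⁵ h.

T ≈ 298000 h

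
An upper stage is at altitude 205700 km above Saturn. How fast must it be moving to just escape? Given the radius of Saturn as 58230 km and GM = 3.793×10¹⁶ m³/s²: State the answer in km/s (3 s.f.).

v_esc ≈ 17.0 km/s

r = 58230 + 205700 = 263930 km = 2.6393×10⁸ m.
Escape speed v_esc = √(2μ/r) = √(2 × 3.793×10¹⁶ / 2.639×10⁸) = √(2.874×10⁸) = 16950 m/s.
= 16.95 km/s.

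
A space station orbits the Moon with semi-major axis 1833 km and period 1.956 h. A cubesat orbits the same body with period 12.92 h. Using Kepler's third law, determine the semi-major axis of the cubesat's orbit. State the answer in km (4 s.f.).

Kepler's third law: a³ ∝ T², so a₂ = a₁ (T₂/T₁)^(2/3).
T₂/T₁ = 6.605, (T₂/T₁)^(2/3) = 3.520.
a₂ = 1833 × 3.520 = 6453 km.

a₂ ≈ 6453 km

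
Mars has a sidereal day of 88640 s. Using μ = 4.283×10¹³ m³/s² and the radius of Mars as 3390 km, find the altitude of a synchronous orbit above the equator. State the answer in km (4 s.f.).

A synchronous orbit has period T, so by Kepler's third law a = (μT²/4π²)^(1/3).
μT²/4π² = 4.283×10¹³ × (8.864×10⁴)² / 39.48 = 8.524×10²¹ m³.
a = 2.043×10⁷ m = 20428 km.
Altitude h = a − R = 20428 − 3390 = 17038 km.

h_sync ≈ 17040 km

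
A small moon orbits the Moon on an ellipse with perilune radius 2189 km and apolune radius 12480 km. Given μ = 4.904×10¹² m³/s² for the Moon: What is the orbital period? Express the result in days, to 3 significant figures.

Semi-major axis a = (r_p + r_a)/2 = (2189.0 + 12480)/2 = 7334.5 km = 7.334×10⁶ m.
By Kepler's third law T = 2π√(a³/μ) = 2π × 8.970×10³ = 5.636×10⁴ s.
= 0.6523 days.

T ≈ 0.652 days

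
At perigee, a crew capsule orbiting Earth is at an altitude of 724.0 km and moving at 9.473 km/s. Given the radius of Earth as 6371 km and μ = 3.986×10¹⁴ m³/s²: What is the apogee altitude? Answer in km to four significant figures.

apogee altitude ≈ 21770 km

r_p = 6371 + 724.0 = 7095.0 km = 7.095×10⁶ m.
Specific energy ε = v²/2 − μ/r = -1.131×10⁷ J/kg, so a = −μ/(2ε) = 1.762×10⁷ m.
The apsides satisfy r_p + r_a = 2a, so the apogee radius is 2a − r_p = 2.814×10⁷ m = 28143 km.
Apogee altitude = 28143 − 6371 = 21772 km.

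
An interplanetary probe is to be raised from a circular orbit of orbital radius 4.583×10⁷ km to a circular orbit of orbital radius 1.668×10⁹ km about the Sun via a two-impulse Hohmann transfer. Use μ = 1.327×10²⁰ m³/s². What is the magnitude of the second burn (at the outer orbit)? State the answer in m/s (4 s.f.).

Δv ≈ 6857 m/s

r₁ = 4.583×10⁷ km = 4.583×10¹⁰ m.
r₂ = 1.668×10⁹ km = 1.668×10¹² m.
Transfer ellipse a_t = (r₁ + r₂)/2 = 8.569×10¹¹ m.
At r₁: circular v_c1 = √(μ/r₁) = 53810 m/s; transfer-perihelion v_p = √[μ(2/r₁ − 1/a_t)] = 75070 m/s.
At r₂: circular v_c2 = √(μ/r₂) = 8919 m/s; transfer-aphelion v_a = √[μ(2/r₂ − 1/a_t)] = 2063 m/s.
Δv₂ = v_c2 − v_a = 6857 m/s.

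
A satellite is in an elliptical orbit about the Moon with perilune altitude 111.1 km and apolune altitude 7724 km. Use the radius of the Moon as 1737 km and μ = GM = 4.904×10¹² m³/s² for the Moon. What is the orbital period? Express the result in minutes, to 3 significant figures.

r_p = 1737 + 111.1 = 1848.1 km = 1.8481×10⁶ m.
r_a = 1737 + 7724 = 9461.0 km = 9.4610×10⁶ m.
Semi-major axis a = (r_p + r_a)/2 = (1848.1 + 9461.0)/2 = 5654.6 km = 5.655×10⁶ m.
By Kepler's third law T = 2π√(a³/μ) = 2π × 6.072×10³ = 3.815×10⁴ s.
= 635.8 minutes.

T ≈ 636 minutes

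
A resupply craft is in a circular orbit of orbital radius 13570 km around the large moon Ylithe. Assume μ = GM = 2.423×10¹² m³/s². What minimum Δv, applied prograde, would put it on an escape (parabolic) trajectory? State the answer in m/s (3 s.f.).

Δv ≈ 175 m/s

r = 13570 km = 1.357×10⁷ m.
Circular speed v_c = √(μ/r) = 422.6 m/s.
Escape speed v_esc = √(2μ/r) = √2 × v_c = 597.6 m/s.
Δv = v_esc − v_c = 175.0 m/s.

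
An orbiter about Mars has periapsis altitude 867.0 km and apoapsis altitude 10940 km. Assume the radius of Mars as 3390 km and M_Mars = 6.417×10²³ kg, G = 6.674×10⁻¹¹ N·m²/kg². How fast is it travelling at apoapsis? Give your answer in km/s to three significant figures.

μ = GM = 6.674×10⁻¹¹ × 6.417×10²³ = 4.283×10¹³ m³/s².
r_p = 3390 + 867.0 = 4257.0 km = 4.2570×10⁶ m.
r_a = 3390 + 10940 = 14330 km = 1.4330×10⁷ m.
Semi-major axis a = (r_p + r_a)/2 = 9293.5 km = 9.294×10⁶ m.
Vis-viva: v² = μ(2/r − 1/a) = 4.283×10¹³ × (1.396×10⁻⁷ − 1.076×10⁻⁷) = 1.369×10⁶ m²/s².
v = 1170 m/s = 1.170 km/s.

v ≈ 1.17 km/s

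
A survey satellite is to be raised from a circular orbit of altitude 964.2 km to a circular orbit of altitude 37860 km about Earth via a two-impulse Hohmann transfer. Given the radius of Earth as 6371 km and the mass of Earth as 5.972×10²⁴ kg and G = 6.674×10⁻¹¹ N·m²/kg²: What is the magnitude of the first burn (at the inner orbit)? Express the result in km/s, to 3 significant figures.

μ = GM = 6.674×10⁻¹¹ × 5.972×10²⁴ = 3.986×10¹⁴ m³/s².
r₁ = 6371 + 964.2 = 7335.2 km = 7.3352×10⁶ m.
r₂ = 6371 + 37860 = 44231 km = 4.4231×10⁷ m.
Transfer ellipse a_t = (r₁ + r₂)/2 = 2.578×10⁷ m.
At r₁: circular v_c1 = √(μ/r₁) = 7371 m/s; transfer-perigee v_p = √[μ(2/r₁ − 1/a_t)] = 9655 m/s.
Δv₁ = v_p − v_c1 = 2283 m/s.
= 2.283 km/s.

Δv ≈ 2.28 km/s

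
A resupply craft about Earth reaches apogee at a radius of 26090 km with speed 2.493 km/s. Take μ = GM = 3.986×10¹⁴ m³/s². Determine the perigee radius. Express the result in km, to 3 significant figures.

r_a = 2.609×10⁷ m.
Specific energy ε = v²/2 − μ/r = -1.217×10⁷ J/kg, so a = −μ/(2ε) = 1.638×10⁷ m.
The apsides satisfy r_p + r_a = 2a, so the perigee radius is 2a − r_a = 6.662×10⁶ m = 6661.7 km.

perigee radius ≈ 6660 km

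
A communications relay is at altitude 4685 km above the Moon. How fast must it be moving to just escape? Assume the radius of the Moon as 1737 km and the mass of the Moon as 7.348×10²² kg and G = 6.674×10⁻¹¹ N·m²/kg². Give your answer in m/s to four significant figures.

μ = GM = 6.674×10⁻¹¹ × 7.348×10²² = 4.904×10¹² m³/s².
r = 1737 + 4685 = 6422.0 km = 6.4220×10⁶ m.
Escape speed v_esc = √(2μ/r) = √(2 × 4.904×10¹² / 6.422×10⁶) = √(1.527×10⁶) = 1236 m/s.

v_esc ≈ 1236 m/s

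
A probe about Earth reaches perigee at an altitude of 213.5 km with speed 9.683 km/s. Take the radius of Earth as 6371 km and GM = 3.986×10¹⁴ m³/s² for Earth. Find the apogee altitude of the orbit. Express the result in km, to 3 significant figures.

apogee altitude ≈ 16200 km

r_p = 6371 + 213.5 = 6584.5 km = 6.584×10⁶ m.
Specific energy ε = v²/2 − μ/r = -1.366×10⁷ J/kg, so a = −μ/(2ε) = 1.459×10⁷ m.
The apsides satisfy r_p + r_a = 2a, so the apogee radius is 2a − r_p = 2.260×10⁷ m = 22604 km.
Apogee altitude = 22604 − 6371 = 16233 km.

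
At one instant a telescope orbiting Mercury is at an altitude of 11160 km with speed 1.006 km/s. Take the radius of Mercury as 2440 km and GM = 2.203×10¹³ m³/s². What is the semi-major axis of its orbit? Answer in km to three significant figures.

r = 2440 + 11160 = 13600 km = 1.360×10⁷ m.
Vis-viva rearranged: 1/a = 2/r − v²/μ = 1.471×10⁻⁷ − 4.594×10⁻⁸ = 1.011×10⁻⁷ m⁻¹.
a = 9.889×10⁶ m = 9889.3 km.

a ≈ 9890 km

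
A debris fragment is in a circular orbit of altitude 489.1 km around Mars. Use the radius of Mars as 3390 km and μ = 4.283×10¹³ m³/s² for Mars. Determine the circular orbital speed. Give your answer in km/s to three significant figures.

r = 3390 + 489.1 = 3879.1 km = 3.8791×10⁶ m.
For a circular orbit v = √(μ/r) = √(4.283×10¹³ / 3.879×10⁶) = √(1.104×10⁷) = 3323 m/s.
That is 3.323 km/s.

v ≈ 3.32 km/s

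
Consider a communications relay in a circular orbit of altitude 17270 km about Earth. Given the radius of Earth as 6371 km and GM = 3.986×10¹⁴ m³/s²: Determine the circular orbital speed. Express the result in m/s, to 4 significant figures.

r = 6371 + 17270 = 23641 km = 2.3641×10⁷ m.
For a circular orbit v = √(μ/r) = √(3.986×10¹⁴ / 2.364×10⁷) = √(1.686×10⁷) = 4106 m/s.

v ≈ 4106 m/s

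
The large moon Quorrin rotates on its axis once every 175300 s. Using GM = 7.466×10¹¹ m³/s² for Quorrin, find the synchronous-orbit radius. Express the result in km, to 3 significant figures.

A synchronous orbit has period T, so by Kepler's third law a = (μT²/4π²)^(1/3).
μT²/4π² = 7.466×10¹¹ × (1.753×10⁵)² / 39.48 = 5.812×10²⁰ m³.
a = 8.345×10⁶ m = 8345.1 km.

r_sync ≈ 8350 km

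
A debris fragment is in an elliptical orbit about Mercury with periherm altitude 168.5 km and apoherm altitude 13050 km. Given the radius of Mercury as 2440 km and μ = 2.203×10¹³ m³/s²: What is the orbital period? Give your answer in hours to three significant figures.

T ≈ 10.1 hours

r_p = 2440 + 168.5 = 2608.5 km = 2.6085×10⁶ m.
r_a = 2440 + 13050 = 15490 km = 1.5490×10⁷ m.
Semi-major axis a = (r_p + r_a)/2 = (2608.5 + 15490)/2 = 9049.2 km = 9.049×10⁶ m.
By Kepler's third law T = 2π√(a³/μ) = 2π × 5.800×10³ = 3.644×10⁴ s.
= 10.12 hours.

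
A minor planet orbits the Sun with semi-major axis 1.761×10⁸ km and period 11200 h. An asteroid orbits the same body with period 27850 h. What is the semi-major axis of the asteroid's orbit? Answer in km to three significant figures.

Kepler's third law: a³ ∝ T², so a₂ = a₁ (T₂/T₁)^(2/3).
T₂/T₁ = 2.487, (T₂/T₁)^(2/3) = 1.835.
a₂ = 1.761×10⁸ × 1.835 = 3.232×10⁸ km.

a₂ ≈ 3.23×10⁸ km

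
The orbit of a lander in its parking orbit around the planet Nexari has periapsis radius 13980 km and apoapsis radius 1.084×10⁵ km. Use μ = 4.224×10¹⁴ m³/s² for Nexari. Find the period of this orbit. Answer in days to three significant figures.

Semi-major axis a = (r_p + r_a)/2 = (13980 + 1.0840×10⁵)/2 = 61190 km = 6.119×10⁷ m.
By Kepler's third law T = 2π√(a³/μ) = 2π × 2.329×10⁴ = 1.463×10⁵ s.
= 1.694 days.

T ≈ 1.69 days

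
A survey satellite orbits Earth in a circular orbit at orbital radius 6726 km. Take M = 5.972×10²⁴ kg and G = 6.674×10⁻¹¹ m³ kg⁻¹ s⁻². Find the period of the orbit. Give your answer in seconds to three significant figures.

T ≈ 5490 seconds

μ = GM = 6.674×10⁻¹¹ × 5.972×10²⁴ = 3.986×10¹⁴ m³/s².
r = 6726 km = 6.726×10⁶ m.
Kepler's third law: T = 2π√(r³/μ) = 2π√((6.726×10⁶)³ / 3.986×10¹⁴).
r³/μ = 7.634×10⁵ s², so T = 2π × 8.737×10² = 5.490×10³ s.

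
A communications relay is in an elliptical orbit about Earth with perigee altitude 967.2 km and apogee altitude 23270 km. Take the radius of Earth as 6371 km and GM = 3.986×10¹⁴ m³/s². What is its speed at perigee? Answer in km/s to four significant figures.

r_p = 6371 + 967.2 = 7338.2 km = 7.3382×10⁶ m.
r_a = 6371 + 23270 = 29641 km = 2.9641×10⁷ m.
Semi-major axis a = (r_p + r_a)/2 = 18490 km = 1.849×10⁷ m.
Vis-viva: v² = μ(2/r − 1/a) = 3.986×10¹⁴ × (2.725×10⁻⁷ − 5.408×10⁻⁸) = 8.708×10⁷ m²/s².
v = 9332 m/s = 9.332 km/s.

v ≈ 9.332 km/s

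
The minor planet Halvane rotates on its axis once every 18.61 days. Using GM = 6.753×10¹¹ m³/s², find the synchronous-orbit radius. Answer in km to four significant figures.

r_sync ≈ 35360 km

T = 18.61 days = 1.608×10⁶ s.
A synchronous orbit has period T, so by Kepler's third law a = (μT²/4π²)^(1/3).
μT²/4π² = 6.753×10¹¹ × (1.608×10⁶)² / 39.48 = 4.422×10²² m³.
a = 3.536×10⁷ m = 35363 km.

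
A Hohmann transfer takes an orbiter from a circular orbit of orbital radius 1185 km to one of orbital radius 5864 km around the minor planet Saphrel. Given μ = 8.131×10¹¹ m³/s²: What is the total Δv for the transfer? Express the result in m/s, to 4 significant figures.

Δv_total ≈ 396.6 m/s

r₁ = 1185 km = 1.185×10⁶ m.
r₂ = 5864 km = 5.864×10⁶ m.
Transfer ellipse a_t = (r₁ + r₂)/2 = 3.524×10⁶ m.
At r₁: circular v_c1 = √(μ/r₁) = 828.3 m/s; transfer-periapsis v_p = √[μ(2/r₁ − 1/a_t)] = 1068 m/s.
Δv₁ = v_p − v_c1 = 240.1 m/s.
At r₂: circular v_c2 = √(μ/r₂) = 372.4 m/s; transfer-apoapsis v_a = √[μ(2/r₂ − 1/a_t)] = 215.9 m/s.
Δv₂ = v_c2 − v_a = 156.5 m/s.
Total Δv = Δv₁ + Δv₂ = 396.6 m/s.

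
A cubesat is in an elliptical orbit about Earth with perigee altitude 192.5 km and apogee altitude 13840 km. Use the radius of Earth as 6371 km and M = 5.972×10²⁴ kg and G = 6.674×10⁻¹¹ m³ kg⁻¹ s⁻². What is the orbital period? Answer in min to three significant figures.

T ≈ 257 min

μ = GM = 6.674×10⁻¹¹ × 5.972×10²⁴ = 3.986×10¹⁴ m³/s².
r_p = 6371 + 192.5 = 6563.5 km = 6.5635×10⁶ m.
r_a = 6371 + 13840 = 20211 km = 2.0211×10⁷ m.
Semi-major axis a = (r_p + r_a)/2 = (6563.5 + 20211)/2 = 13387 km = 1.339×10⁷ m.
By Kepler's third law T = 2π√(a³/μ) = 2π × 2.453×10³ = 1.542×10⁴ s.
= 256.9 min.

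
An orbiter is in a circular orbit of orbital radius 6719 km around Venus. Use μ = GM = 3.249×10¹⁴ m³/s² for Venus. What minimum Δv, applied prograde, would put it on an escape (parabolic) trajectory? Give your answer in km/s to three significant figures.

r = 6719 km = 6.719×10⁶ m.
Circular speed v_c = √(μ/r) = 6954 m/s.
Escape speed v_esc = √(2μ/r) = √2 × v_c = 9834 m/s.
Δv = v_esc − v_c = 2880 m/s = 2.880 km/s.

Δv ≈ 2.88 km/s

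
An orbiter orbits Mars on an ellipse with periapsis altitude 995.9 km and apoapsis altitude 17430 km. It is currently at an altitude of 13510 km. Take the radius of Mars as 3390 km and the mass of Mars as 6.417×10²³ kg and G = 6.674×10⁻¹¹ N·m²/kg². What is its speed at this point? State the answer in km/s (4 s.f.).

v ≈ 1.292 km/s

μ = GM = 6.674×10⁻¹¹ × 6.417×10²³ = 4.283×10¹³ m³/s².
r_p = 3390 + 995.9 = 4385.9 km = 4.3859×10⁶ m.
r_a = 3390 + 17430 = 20820 km = 2.0820×10⁷ m.
r = 3390 + 13510 = 16900 km = 1.690×10⁷ m.
Semi-major axis a = (r_p + r_a)/2 = 12603 km = 1.260×10⁷ m.
Vis-viva: v² = μ(2/r − 1/a) = 4.283×10¹³ × (1.183×10⁻⁷ − 7.935×10⁻⁸) = 1.670×10⁶ m²/s².
v = 1292 m/s = 1.292 km/s.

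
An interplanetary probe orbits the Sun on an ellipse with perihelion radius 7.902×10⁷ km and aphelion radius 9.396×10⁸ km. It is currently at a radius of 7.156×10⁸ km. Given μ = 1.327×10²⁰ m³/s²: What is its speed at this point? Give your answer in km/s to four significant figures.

Semi-major axis a = (r_p + r_a)/2 = 5.0931×10⁸ km = 5.093×10¹¹ m.
Vis-viva: v² = μ(2/r − 1/a) = 1.327×10²⁰ × (2.795×10⁻¹² − 1.963×10⁻¹²) = 1.103×10⁸ m²/s².
v = 10500 m/s = 10.50 km/s.

v ≈ 10.50 km/s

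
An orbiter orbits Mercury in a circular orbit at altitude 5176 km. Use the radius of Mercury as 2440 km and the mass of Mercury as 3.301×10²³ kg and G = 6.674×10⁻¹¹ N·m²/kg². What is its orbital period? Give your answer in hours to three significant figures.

T ≈ 7.82 hours

μ = GM = 6.674×10⁻¹¹ × 3.301×10²³ = 2.203×10¹³ m³/s².
r = 2440 + 5176 = 7616.0 km = 7.6160×10⁶ m.
Kepler's third law: T = 2π√(r³/μ) = 2π√((7.616×10⁶)³ / 2.203×10¹³).
r³/μ = 2.005×10⁷ s², so T = 2π × 4.478×10³ = 2.814×10⁴ s.
Converting: 2.814×10⁴ s ÷ 3600 = 7.815 hours.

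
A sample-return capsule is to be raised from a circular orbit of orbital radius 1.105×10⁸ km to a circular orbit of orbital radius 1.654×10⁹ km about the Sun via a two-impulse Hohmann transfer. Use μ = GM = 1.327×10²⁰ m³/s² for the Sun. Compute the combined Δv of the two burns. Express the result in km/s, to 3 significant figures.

r₁ = 1.105×10⁸ km = 1.105×10¹¹ m.
r₂ = 1.654×10⁹ km = 1.654×10¹² m.
Transfer ellipse a_t = (r₁ + r₂)/2 = 8.822×10¹¹ m.
At r₁: circular v_c1 = √(μ/r₁) = 34650 m/s; transfer-perihelion v_p = √[μ(2/r₁ − 1/a_t)] = 47450 m/s.
Δv₁ = v_p − v_c1 = 12790 m/s.
At r₂: circular v_c2 = √(μ/r₂) = 8957 m/s; transfer-aphelion v_a = √[μ(2/r₂ − 1/a_t)] = 3170 m/s.
Δv₂ = v_c2 − v_a = 5787 m/s.
Total Δv = Δv₁ + Δv₂ = 18580 m/s = 18.58 km/s.

Δv_total ≈ 18.6 km/s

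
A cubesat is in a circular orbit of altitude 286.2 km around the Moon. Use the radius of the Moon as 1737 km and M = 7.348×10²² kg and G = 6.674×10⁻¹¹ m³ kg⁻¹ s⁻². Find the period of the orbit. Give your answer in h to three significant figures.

μ = GM = 6.674×10⁻¹¹ × 7.348×10²² = 4.904×10¹² m³/s².
r = 1737 + 286.2 = 2023.2 km = 2.0232×10⁶ m.
Kepler's third law: T = 2π√(r³/μ) = 2π√((2.023×10⁶)³ / 4.904×10¹²).
r³/μ = 1.689×10⁶ s², so T = 2π × 1.300×10³ = 8.165×10³ s.
Converting: 8.165×10³ s ÷ 3600 = 2.268 h.

T ≈ 2.27 h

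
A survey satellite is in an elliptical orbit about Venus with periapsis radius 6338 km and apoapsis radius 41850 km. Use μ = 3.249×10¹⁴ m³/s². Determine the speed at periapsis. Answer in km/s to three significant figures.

v ≈ 9.44 km/s

Semi-major axis a = (r_p + r_a)/2 = 24094 km = 2.409×10⁷ m.
Vis-viva: v² = μ(2/r − 1/a) = 3.249×10¹⁴ × (3.156×10⁻⁷ − 4.150×10⁻⁸) = 8.904×10⁷ m²/s².
v = 9436 m/s = 9.436 km/s.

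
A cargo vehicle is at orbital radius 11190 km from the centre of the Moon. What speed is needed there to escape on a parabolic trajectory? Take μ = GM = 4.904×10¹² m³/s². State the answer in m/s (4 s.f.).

v_esc ≈ 936.2 m/s

r = 11190 km = 1.119×10⁷ m.
Escape speed v_esc = √(2μ/r) = √(2 × 4.904×10¹² / 1.119×10⁷) = √(8.765×10⁵) = 936.2 m/s.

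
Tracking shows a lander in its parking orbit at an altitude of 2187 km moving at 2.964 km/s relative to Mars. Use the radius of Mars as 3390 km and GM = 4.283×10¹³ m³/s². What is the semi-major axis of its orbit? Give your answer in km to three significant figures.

r = 3390 + 2187 = 5577.0 km = 5.577×10⁶ m.
Specific orbital energy ε = v²/2 − μ/r = (2964)²/2 − 4.283×10¹³/5.577×10⁶ = -3.287×10⁶ J/kg.
Since ε = −μ/(2a), a = −μ/(2ε) = 6.515×10⁶ m = 6514.8 km.

a ≈ 6510 km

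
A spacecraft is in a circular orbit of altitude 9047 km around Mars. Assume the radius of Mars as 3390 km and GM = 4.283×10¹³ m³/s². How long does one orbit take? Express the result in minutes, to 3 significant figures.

r = 3390 + 9047 = 12437 km = 1.2437×10⁷ m.
Kepler's third law: T = 2π√(r³/μ) = 2π√((1.244×10⁷)³ / 4.283×10¹³).
r³/μ = 4.492×10⁷ s², so T = 2π × 6.702×10³ = 4.211×10⁴ s.
Converting: 4.211×10⁴ s ÷ 60.00 = 701.8 minutes.

T ≈ 702 minutes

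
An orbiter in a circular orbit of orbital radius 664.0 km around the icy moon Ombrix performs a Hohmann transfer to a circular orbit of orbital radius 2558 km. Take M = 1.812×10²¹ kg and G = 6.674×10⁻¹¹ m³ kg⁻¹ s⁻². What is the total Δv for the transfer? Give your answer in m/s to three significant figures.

Δv_total ≈ 189 m/s

μ = GM = 6.674×10⁻¹¹ × 1.812×10²¹ = 1.209×10¹¹ m³/s².
r₁ = 664.0 km = 6.640×10⁵ m.
r₂ = 2558 km = 2.558×10⁶ m.
Transfer ellipse a_t = (r₁ + r₂)/2 = 1.611×10⁶ m.
At r₁: circular v_c1 = √(μ/r₁) = 426.8 m/s; transfer-periapsis v_p = √[μ(2/r₁ − 1/a_t)] = 537.8 m/s.
Δv₁ = v_p − v_c1 = 111.0 m/s.
At r₂: circular v_c2 = √(μ/r₂) = 217.4 m/s; transfer-apoapsis v_a = √[μ(2/r₂ − 1/a_t)] = 139.6 m/s.
Δv₂ = v_c2 − v_a = 77.84 m/s.
Total Δv = Δv₁ + Δv₂ = 188.8 m/s.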